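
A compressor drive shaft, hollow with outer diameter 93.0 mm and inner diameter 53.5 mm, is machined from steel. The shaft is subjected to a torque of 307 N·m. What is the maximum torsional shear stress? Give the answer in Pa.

2.18e6 Pa

J = π(d_o⁴ − d_i⁴)/32 = π(0.0930⁴ − 0.0535⁴)/32 = 6.540×10^-6 m⁴.
τ_max = T·r/J = 307.0 × 0.0465 / 6.540×10^-6 = 2.183×10^6 Pa.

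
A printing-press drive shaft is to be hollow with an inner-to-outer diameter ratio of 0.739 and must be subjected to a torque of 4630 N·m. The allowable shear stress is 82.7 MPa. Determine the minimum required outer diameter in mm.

74.1 mm

For a hollow shaft with d_i/d_o = 0.739: τ_max = 16T/(π d_o³ (1−k⁴)), so d_o = [16T/(π τ_allow (1−k⁴))]^(1/3) = [16·4630/(π·8.27×10^7·0.7018)]^(1/3) = 0.07407 m.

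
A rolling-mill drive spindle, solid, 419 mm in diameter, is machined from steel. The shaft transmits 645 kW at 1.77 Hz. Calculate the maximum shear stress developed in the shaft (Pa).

4.02e6 Pa

ω = 2π·1.77 = 11.12 rad/s, so T = P/ω = 645×10³ / 11.12 = 58000 N·m.
J = πd⁴/32 = π(0.419)⁴/32 = 3.026×10^-3 m⁴.
τ_max = T·r/J = 58000 × 0.209 / 3.026×10^-3 = 4.015×10^6 Pa.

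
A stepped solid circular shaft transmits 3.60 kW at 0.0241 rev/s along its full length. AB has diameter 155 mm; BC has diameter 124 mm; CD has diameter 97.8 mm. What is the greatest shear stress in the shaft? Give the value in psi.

ω = 2π·0.0241 = 0.1514 rad/s, so T = P/ω = 3.60×10³ / 0.1514 = 23770 N·m.
Under the same torque, τ_max = 16T/(πd³) is largest where d is smallest — segment CD (d = 97.8 mm).
τ_max = 16·23770/(π·(0.0978)³) = 1.294×10^8 Pa.

18800 psi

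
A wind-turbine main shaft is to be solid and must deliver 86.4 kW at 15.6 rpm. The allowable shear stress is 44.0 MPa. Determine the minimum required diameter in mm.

183 mm

ω = 2π·15.6/60 = 1.634 rad/s, so T = P/ω = 86.4×10³ / 1.634 = 52890 N·m.
For a solid shaft τ_max = 16T/(πd³), so d = (16T/(π τ_allow))^(1/3) = (16·52890/(π·4.40×10^7))^(1/3) = 0.1829 m.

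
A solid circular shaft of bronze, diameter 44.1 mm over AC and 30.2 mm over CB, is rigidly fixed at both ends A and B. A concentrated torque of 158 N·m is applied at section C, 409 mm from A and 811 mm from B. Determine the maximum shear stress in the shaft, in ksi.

Compatibility: T_A·a/J_AC = T_B·b/J_CB with T_A + T_B = T₀.
J_AC = 3.71×10^-7 m⁴, J_CB = 8.17×10^-8 m⁴, so T_A = T₀·(J_AC/a)/((J_AC/a)+(J_CB/b)) = 142.2 N·m, T_B = 15.77 N·m.
τ in each portion: τ_AC = 8.45×10^6 Pa, τ_CB = 2.92×10^6 Pa; maximum is in AC.
τ_max = T_AC·r/J = 142.2·0.0221/3.71×10^-7 = 8.446×10^6 Pa.

1.22 ksi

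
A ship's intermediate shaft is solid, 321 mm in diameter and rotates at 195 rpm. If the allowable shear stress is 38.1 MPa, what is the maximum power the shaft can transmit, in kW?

J = πd⁴/32 = π(0.321)⁴/32 = 1.042×10^-3 m⁴.
T_max = τ_allow·J/r = 3.81×10^7 × 1.042×10^-3 / 0.161 = 247400 N·m.
ω = 2π·195/60 = 20.42 rad/s, so P_max = T_max·ω = 5.053×10^6 W.

5050 kW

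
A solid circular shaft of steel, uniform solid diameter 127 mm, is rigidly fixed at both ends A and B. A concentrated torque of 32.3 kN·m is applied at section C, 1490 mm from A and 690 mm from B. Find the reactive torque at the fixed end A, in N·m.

10200 N·m

With uniform GJ and both ends fixed, compatibility θ_AC = θ_CB gives T_A·a = T_B·b, together with T_A + T_B = T₀.
T_A = T₀·b/(a+b) = 32300·690/2180 = 10220 N·m; T_B = 22080 N·m.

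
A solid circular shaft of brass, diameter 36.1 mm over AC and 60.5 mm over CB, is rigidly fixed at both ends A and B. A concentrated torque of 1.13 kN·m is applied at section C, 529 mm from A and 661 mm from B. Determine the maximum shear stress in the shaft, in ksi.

3.25 ksi

Compatibility: T_A·a/J_AC = T_B·b/J_CB with T_A + T_B = T₀.
J_AC = 1.67×10^-7 m⁴, J_CB = 1.32×10^-6 m⁴, so T_A = T₀·(J_AC/a)/((J_AC/a)+(J_CB/b)) = 154.5 N·m, T_B = 975.5 N·m.
τ in each portion: τ_AC = 1.67×10^7 Pa, τ_CB = 2.24×10^7 Pa; maximum is in CB.
τ_max = T_CB·r/J = 975.5·0.0302/1.32×10^-6 = 2.243×10^7 Pa.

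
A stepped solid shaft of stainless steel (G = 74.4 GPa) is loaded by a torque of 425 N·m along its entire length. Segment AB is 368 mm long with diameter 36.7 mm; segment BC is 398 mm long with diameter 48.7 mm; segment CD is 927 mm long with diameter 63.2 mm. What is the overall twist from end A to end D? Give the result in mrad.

19.3 mrad

J_AB = π(0.0367)⁴/32 = 1.78×10^-7 m⁴; J_BC = π(0.0487)⁴/32 = 5.52×10^-7 m⁴; J_CD = π(0.0632)⁴/32 = 1.57×10^-6 m⁴.
θ = (T/G)·Σ L_i/J_i = (425.0/74.4×10⁹)·(0.368/1.78×10^-7 + 0.398/5.52×10^-7 + 0.927/1.57×10^-6) = 0.01930 rad.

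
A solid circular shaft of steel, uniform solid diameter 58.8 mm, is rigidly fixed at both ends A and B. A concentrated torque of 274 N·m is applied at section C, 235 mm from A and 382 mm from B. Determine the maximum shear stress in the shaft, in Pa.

With uniform GJ and both ends fixed, compatibility θ_AC = θ_CB gives T_A·a = T_B·b, together with T_A + T_B = T₀.
T_A = T₀·b/(a+b) = 274.0·382/617.0 = 169.6 N·m; T_B = 104.4 N·m.
τ in each portion: τ_AC = 4.25×10^6 Pa, τ_CB = 2.61×10^6 Pa; maximum is in AC.
τ_max = T_AC·r/J = 169.6·0.0294/1.17×10^-6 = 4.250×10^6 Pa.

4.25e6 Pa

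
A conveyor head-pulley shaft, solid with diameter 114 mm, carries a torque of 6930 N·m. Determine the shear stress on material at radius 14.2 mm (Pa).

J = πd⁴/32 = π(0.114)⁴/32 = 1.658×10^-5 m⁴.
Shear stress varies linearly with radius: τ = T·r/J = 6930 × 0.0142 / 1.658×10^-5 = 5.935×10^6 Pa.

5.93e6 Pa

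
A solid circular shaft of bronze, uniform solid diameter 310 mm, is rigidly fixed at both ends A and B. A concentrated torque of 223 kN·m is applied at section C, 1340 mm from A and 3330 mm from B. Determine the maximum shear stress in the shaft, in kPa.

With uniform GJ and both ends fixed, compatibility θ_AC = θ_CB gives T_A·a = T_B·b, together with T_A + T_B = T₀.
T_A = T₀·b/(a+b) = 223000·3330/4670 = 159000 N·m; T_B = 63990 N·m.
τ in each portion: τ_AC = 2.72×10^7 Pa, τ_CB = 1.09×10^7 Pa; maximum is in AC.
τ_max = T_AC·r/J = 159000·0.155/9.07×10^-4 = 2.718×10^7 Pa.

27200 kPa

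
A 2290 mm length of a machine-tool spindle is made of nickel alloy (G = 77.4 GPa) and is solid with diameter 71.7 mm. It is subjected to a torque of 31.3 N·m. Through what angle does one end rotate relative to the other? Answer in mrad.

0.357 mrad

J = πd⁴/32 = π(0.0717)⁴/32 = 2.595×10^-6 m⁴.
θ = T·L/(G·J) = 31.30 × 2.29 / (77.4×10⁹ × 2.595×10^-6) = 3.569×10^-4 rad.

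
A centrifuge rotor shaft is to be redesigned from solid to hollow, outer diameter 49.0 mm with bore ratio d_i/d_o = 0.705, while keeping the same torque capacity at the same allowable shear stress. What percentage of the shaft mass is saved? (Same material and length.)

39.2 %

Equal τ_max and T ⇒ the solid shaft needs d_s³ = d_o³(1−k⁴), so d_s = 49.0·(1−0.705⁴)^(1/3) = 44.58 mm.
Area ratio A_h/A_s = d_o²(1−k²)/d_s² = (1−k²)/(1−k⁴)^(2/3) = 0.6077.
Mass saving = 1 − 0.6077 = 39.2 %.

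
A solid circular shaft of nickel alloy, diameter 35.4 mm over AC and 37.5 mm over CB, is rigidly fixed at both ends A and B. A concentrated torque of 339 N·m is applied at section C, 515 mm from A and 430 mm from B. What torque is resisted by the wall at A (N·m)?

135 N·m

Compatibility: T_A·a/J_AC = T_B·b/J_CB with T_A + T_B = T₀.
J_AC = 1.54×10^-7 m⁴, J_CB = 1.94×10^-7 m⁴, so T_A = T₀·(J_AC/a)/((J_AC/a)+(J_CB/b)) = 135.2 N·m, T_B = 203.8 N·m.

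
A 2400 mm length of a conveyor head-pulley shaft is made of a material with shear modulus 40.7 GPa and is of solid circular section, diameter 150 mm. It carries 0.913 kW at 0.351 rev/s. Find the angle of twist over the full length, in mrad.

0.491 mrad

ω = 2π·0.351 = 2.205 rad/s, so T = P/ω = 0.913×10³ / 2.205 = 414.0 N·m.
J = πd⁴/32 = π(0.150)⁴/32 = 4.970×10^-5 m⁴.
θ = T·L/(G·J) = 414.0 × 2.40 / (40.7×10⁹ × 4.970×10^-5) = 4.912×10^-4 rad.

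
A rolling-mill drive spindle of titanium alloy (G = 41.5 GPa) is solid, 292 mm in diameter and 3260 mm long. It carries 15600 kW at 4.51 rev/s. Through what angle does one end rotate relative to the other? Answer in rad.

ω = 2π·4.51 = 28.34 rad/s, so T = P/ω = 15600×10³ / 28.34 = 550500 N·m.
J = πd⁴/32 = π(0.292)⁴/32 = 7.137×10^-4 m⁴.
θ = T·L/(G·J) = 550500 × 3.26 / (41.5×10⁹ × 7.137×10^-4) = 0.06059 rad.

0.0606 rad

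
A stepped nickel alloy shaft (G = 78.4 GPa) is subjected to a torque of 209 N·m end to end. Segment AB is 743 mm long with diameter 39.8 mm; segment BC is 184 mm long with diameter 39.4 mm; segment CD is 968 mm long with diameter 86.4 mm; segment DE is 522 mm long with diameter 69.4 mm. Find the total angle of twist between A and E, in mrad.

11.2 mrad

J_AB = π(0.0398)⁴/32 = 2.46×10^-7 m⁴; J_BC = π(0.0394)⁴/32 = 2.37×10^-7 m⁴; J_CD = π(0.0864)⁴/32 = 5.47×10^-6 m⁴; J_DE = π(0.0694)⁴/32 = 2.28×10^-6 m⁴.
θ = (T/G)·Σ L_i/J_i = (209.0/78.4×10⁹)·(0.743/2.46×10^-7 + 0.184/2.37×10^-7 + 0.968/5.47×10^-6 + 0.522/2.28×10^-6) = 0.01120 rad.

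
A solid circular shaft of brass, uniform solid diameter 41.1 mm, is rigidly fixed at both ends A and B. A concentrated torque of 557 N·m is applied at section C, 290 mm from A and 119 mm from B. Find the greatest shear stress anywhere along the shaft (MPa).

29.0 MPa

With uniform GJ and both ends fixed, compatibility θ_AC = θ_CB gives T_A·a = T_B·b, together with T_A + T_B = T₀.
T_A = T₀·b/(a+b) = 557.0·119/409.0 = 162.1 N·m; T_B = 394.9 N·m.
τ in each portion: τ_AC = 1.19×10^7 Pa, τ_CB = 2.90×10^7 Pa; maximum is in CB.
τ_max = T_CB·r/J = 394.9·0.0206/2.80×10^-7 = 2.897×10^7 Pa.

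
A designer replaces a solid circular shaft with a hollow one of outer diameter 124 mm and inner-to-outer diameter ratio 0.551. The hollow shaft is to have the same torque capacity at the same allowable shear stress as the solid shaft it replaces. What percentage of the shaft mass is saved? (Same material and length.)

25.7 %

Equal τ_max and T ⇒ the solid shaft needs d_s³ = d_o³(1−k⁴), so d_s = 124·(1−0.551⁴)^(1/3) = 120.1 mm.
Area ratio A_h/A_s = d_o²(1−k²)/d_s² = (1−k²)/(1−k⁴)^(2/3) = 0.7428.
Mass saving = 1 − 0.7428 = 25.7 %.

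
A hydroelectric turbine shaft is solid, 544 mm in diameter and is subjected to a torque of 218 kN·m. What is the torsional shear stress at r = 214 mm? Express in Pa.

5.43e6 Pa

J = πd⁴/32 = π(0.544)⁴/32 = 8.598×10^-3 m⁴.
Shear stress varies linearly with radius: τ = T·r/J = 218000 × 0.214 / 8.598×10^-3 = 5.426×10^6 Pa.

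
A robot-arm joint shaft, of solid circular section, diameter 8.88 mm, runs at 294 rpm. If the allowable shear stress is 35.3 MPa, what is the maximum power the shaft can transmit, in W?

J = πd⁴/32 = π(0.00888)⁴/32 = 6.105×10^-10 m⁴.
T_max = τ_allow·J/r = 3.53×10^7 × 6.105×10^-10 / 0.00444 = 4.853 N·m.
ω = 2π·294/60 = 30.79 rad/s, so P_max = T_max·ω = 149.4 W.

149 W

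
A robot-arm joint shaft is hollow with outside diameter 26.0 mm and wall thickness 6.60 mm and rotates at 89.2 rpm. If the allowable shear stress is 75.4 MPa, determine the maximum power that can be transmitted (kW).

2.29 kW

J = π(d_o⁴ − d_i⁴)/32 = π(0.0260⁴ − 0.0128⁴)/32 = 4.223×10^-8 m⁴.
T_max = τ_allow·J/r = 7.54×10^7 × 4.223×10^-8 / 0.0130 = 244.9 N·m.
ω = 2π·89.2/60 = 9.341 rad/s, so P_max = T_max·ω = 2288 W.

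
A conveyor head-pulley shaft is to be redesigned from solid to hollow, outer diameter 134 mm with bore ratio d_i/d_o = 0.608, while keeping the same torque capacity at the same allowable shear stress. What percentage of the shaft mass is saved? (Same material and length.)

Equal τ_max and T ⇒ the solid shaft needs d_s³ = d_o³(1−k⁴), so d_s = 134·(1−0.608⁴)^(1/3) = 127.6 mm.
Area ratio A_h/A_s = d_o²(1−k²)/d_s² = (1−k²)/(1−k⁴)^(2/3) = 0.6952.
Mass saving = 1 − 0.6952 = 30.5 %.

30.5 %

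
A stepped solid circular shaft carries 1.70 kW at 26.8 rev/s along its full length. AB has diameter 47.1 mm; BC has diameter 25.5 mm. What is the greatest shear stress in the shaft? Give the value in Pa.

ω = 2π·26.8 = 168.4 rad/s, so T = P/ω = 1.70×10³ / 168.4 = 10.10 N·m.
Under the same torque, τ_max = 16T/(πd³) is largest where d is smallest — segment BC (d = 25.5 mm).
τ_max = 16·10.10/(π·(0.0255)³) = 3.101×10^6 Pa.

3.10e6 Pa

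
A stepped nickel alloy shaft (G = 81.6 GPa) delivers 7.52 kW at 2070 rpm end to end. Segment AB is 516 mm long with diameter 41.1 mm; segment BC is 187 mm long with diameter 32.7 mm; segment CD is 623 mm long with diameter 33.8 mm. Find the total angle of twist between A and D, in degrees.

0.204°

ω = 2π·2070/60 = 216.8 rad/s, so T = P/ω = 7.52×10³ / 216.8 = 34.69 N·m.
J_AB = π(0.0411)⁴/32 = 2.80×10^-7 m⁴; J_BC = π(0.0327)⁴/32 = 1.12×10^-7 m⁴; J_CD = π(0.0338)⁴/32 = 1.28×10^-7 m⁴.
θ = (T/G)·Σ L_i/J_i = (34.69/81.6×10⁹)·(0.516/2.80×10^-7 + 0.187/1.12×10^-7 + 0.623/1.28×10^-7) = 3.558×10^-3 rad.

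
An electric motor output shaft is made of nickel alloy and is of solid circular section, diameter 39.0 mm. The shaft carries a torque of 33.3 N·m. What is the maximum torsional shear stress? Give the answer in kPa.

2860 kPa

J = πd⁴/32 = π(0.0390)⁴/32 = 2.271×10^-7 m⁴.
τ_max = T·r/J = 33.30 × 0.0195 / 2.271×10^-7 = 2.859×10^6 Pa.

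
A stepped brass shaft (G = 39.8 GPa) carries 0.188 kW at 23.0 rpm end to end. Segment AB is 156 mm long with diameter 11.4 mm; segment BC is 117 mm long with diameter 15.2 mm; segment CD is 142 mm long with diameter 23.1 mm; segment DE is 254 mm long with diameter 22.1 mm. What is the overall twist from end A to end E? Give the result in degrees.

14.9°

ω = 2π·23.0/60 = 2.409 rad/s, so T = P/ω = 0.188×10³ / 2.409 = 78.06 N·m.
J_AB = π(0.0114)⁴/32 = 1.66×10^-9 m⁴; J_BC = π(0.0152)⁴/32 = 5.24×10^-9 m⁴; J_CD = π(0.0231)⁴/32 = 2.80×10^-8 m⁴; J_DE = π(0.0221)⁴/32 = 2.34×10^-8 m⁴.
θ = (T/G)·Σ L_i/J_i = (78.06/39.8×10⁹)·(0.156/1.66×10^-9 + 0.117/5.24×10^-9 + 0.142/2.80×10^-8 + 0.254/2.34×10^-8) = 0.2595 rad.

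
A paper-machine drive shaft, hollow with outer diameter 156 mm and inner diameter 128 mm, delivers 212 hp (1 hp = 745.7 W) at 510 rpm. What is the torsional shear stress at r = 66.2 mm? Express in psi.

894 psi

ω = 2π·510/60 = 53.41 rad/s, so T = P/ω = 212×745.7 / 53.41 = 2960 N·m.
J = π(d_o⁴ − d_i⁴)/32 = π(0.156⁴ − 0.128⁴)/32 = 3.179×10^-5 m⁴.
Shear stress varies linearly with radius: τ = T·r/J = 2960 × 0.0662 / 3.179×10^-5 = 6.164×10^6 Pa.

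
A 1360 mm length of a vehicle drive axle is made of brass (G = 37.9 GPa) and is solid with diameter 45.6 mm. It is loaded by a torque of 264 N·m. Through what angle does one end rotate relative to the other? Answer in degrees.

J = πd⁴/32 = π(0.0456)⁴/32 = 4.245×10^-7 m⁴.
θ = T·L/(G·J) = 264.0 × 1.36 / (37.9×10⁹ × 4.245×10^-7) = 0.02232 rad.

1.28°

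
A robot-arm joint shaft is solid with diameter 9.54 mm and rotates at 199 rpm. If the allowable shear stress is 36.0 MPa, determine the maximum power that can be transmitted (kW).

0.128 kW

J = πd⁴/32 = π(0.00954)⁴/32 = 8.132×10^-10 m⁴.
T_max = τ_allow·J/r = 3.60×10^7 × 8.132×10^-10 / 0.00477 = 6.137 N·m.
ω = 2π·199/60 = 20.84 rad/s, so P_max = T_max·ω = 127.9 W.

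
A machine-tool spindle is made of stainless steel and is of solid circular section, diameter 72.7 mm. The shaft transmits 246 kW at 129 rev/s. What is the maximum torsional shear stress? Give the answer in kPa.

ω = 2π·129 = 810.5 rad/s, so T = P/ω = 246×10³ / 810.5 = 303.5 N·m.
J = πd⁴/32 = π(0.0727)⁴/32 = 2.742×10^-6 m⁴.
τ_max = T·r/J = 303.5 × 0.0364 / 2.742×10^-6 = 4.023×10^6 Pa.

4020 kPa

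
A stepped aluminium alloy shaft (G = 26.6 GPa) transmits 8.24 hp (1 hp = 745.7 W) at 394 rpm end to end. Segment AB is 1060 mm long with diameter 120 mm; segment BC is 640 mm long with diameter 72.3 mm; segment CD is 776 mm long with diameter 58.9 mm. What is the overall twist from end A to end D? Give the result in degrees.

0.304°

ω = 2π·394/60 = 41.26 rad/s, so T = P/ω = 8.24×745.7 / 41.26 = 148.9 N·m.
J_AB = π(0.120)⁴/32 = 2.04×10^-5 m⁴; J_BC = π(0.0723)⁴/32 = 2.68×10^-6 m⁴; J_CD = π(0.0589)⁴/32 = 1.18×10^-6 m⁴.
θ = (T/G)·Σ L_i/J_i = (148.9/26.6×10⁹)·(1.06/2.04×10^-5 + 0.640/2.68×10^-6 + 0.776/1.18×10^-6) = 5.304×10^-3 rad.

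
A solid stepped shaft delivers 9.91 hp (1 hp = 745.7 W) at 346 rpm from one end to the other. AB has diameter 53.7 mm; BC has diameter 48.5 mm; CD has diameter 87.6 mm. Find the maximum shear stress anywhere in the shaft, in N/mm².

ω = 2π·346/60 = 36.23 rad/s, so T = P/ω = 9.91×745.7 / 36.23 = 204.0 N·m.
Under the same torque, τ_max = 16T/(πd³) is largest where d is smallest — segment BC (d = 48.5 mm).
τ_max = 16·204.0/(π·(0.0485)³) = 9.105×10^6 Pa.

9.10 N/mm²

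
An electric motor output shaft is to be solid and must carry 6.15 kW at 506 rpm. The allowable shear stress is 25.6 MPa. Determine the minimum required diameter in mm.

ω = 2π·506/60 = 52.99 rad/s, so T = P/ω = 6.15×10³ / 52.99 = 116.1 N·m.
For a solid shaft τ_max = 16T/(πd³), so d = (16T/(π τ_allow))^(1/3) = (16·116.1/(π·2.56×10^7))^(1/3) = 0.02848 m.

28.5 mm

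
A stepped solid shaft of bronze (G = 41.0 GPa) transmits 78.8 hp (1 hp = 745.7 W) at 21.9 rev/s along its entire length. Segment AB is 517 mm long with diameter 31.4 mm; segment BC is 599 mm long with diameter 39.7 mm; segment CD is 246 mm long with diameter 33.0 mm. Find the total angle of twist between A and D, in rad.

ω = 2π·21.9 = 137.6 rad/s, so T = P/ω = 78.8×745.7 / 137.6 = 427.0 N·m.
J_AB = π(0.0314)⁴/32 = 9.54×10^-8 m⁴; J_BC = π(0.0397)⁴/32 = 2.44×10^-7 m⁴; J_CD = π(0.0330)⁴/32 = 1.16×10^-7 m⁴.
θ = (T/G)·Σ L_i/J_i = (427.0/41.0×10⁹)·(0.517/9.54×10^-8 + 0.599/2.44×10^-7 + 0.246/1.16×10^-7) = 0.1040 rad.

0.104 rad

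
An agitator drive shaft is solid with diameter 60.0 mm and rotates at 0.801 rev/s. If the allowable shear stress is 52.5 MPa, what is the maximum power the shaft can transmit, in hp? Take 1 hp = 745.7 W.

15.0 hp

J = πd⁴/32 = π(0.0600)⁴/32 = 1.272×10^-6 m⁴.
T_max = τ_allow·J/r = 5.25×10^7 × 1.272×10^-6 / 0.0300 = 2227 N·m.
ω = 2π·0.801 = 5.033 rad/s, so P_max = T_max·ω = 1.121×10^4 W.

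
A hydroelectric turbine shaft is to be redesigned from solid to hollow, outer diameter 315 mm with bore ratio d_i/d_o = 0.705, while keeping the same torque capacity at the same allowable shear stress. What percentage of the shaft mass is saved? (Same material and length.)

Equal τ_max and T ⇒ the solid shaft needs d_s³ = d_o³(1−k⁴), so d_s = 315·(1−0.705⁴)^(1/3) = 286.6 mm.
Area ratio A_h/A_s = d_o²(1−k²)/d_s² = (1−k²)/(1−k⁴)^(2/3) = 0.6077.
Mass saving = 1 − 0.6077 = 39.2 %.

39.2 %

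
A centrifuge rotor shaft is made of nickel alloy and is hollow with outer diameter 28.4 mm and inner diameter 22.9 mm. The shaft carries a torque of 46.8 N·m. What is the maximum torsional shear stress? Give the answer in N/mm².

18.0 N/mm²

J = π(d_o⁴ − d_i⁴)/32 = π(0.0284⁴ − 0.0229⁴)/32 = 3.687×10^-8 m⁴.
τ_max = T·r/J = 46.80 × 0.0142 / 3.687×10^-8 = 1.803×10^7 Pa.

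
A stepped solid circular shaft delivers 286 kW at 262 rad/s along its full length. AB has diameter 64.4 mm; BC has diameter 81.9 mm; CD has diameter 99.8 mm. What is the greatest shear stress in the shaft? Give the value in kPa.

20800 kPa

ω = 262 rad/s, so T = P/ω = 286×10³ / 262.0 = 1092 N·m.
Under the same torque, τ_max = 16T/(πd³) is largest where d is smallest — segment AB (d = 64.4 mm).
τ_max = 16·1092/(π·(0.0644)³) = 2.082×10^7 Pa.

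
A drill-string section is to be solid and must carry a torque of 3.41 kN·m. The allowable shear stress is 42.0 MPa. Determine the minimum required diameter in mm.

74.5 mm

For a solid shaft τ_max = 16T/(πd³), so d = (16T/(π τ_allow))^(1/3) = (16·3410/(π·4.20×10^7))^(1/3) = 0.07450 m.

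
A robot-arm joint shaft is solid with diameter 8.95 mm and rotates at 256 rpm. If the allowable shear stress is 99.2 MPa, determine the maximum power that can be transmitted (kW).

J = πd⁴/32 = π(0.00895)⁴/32 = 6.299×10^-10 m⁴.
T_max = τ_allow·J/r = 9.92×10^7 × 6.299×10^-10 / 0.00447 = 13.96 N·m.
ω = 2π·256/60 = 26.81 rad/s, so P_max = T_max·ω = 374.4 W.

0.374 kW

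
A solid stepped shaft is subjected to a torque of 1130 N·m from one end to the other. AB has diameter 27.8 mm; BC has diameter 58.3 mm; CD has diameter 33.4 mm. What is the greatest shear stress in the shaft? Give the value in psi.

38900 psi

Under the same torque, τ_max = 16T/(πd³) is largest where d is smallest — segment AB (d = 27.8 mm).
τ_max = 16·1130/(π·(0.0278)³) = 2.679×10^8 Pa.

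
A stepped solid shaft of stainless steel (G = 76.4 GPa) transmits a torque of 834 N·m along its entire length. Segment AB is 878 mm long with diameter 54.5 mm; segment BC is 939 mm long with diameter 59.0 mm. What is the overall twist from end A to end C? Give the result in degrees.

1.13°

J_AB = π(0.0545)⁴/32 = 8.66×10^-7 m⁴; J_BC = π(0.0590)⁴/32 = 1.19×10^-6 m⁴.
θ = (T/G)·Σ L_i/J_i = (834.0/76.4×10⁹)·(0.878/8.66×10^-7 + 0.939/1.19×10^-6) = 0.01968 rad.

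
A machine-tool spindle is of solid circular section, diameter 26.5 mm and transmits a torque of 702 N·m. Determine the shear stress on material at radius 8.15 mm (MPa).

J = πd⁴/32 = π(0.0265)⁴/32 = 4.842×10^-8 m⁴.
Shear stress varies linearly with radius: τ = T·r/J = 702.0 × 0.00815 / 4.842×10^-8 = 1.182×10^8 Pa.

118 MPa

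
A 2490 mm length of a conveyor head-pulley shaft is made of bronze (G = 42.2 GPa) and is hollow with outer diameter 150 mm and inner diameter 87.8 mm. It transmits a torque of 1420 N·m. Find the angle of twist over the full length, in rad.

J = π(d_o⁴ − d_i⁴)/32 = π(0.150⁴ − 0.0878⁴)/32 = 4.387×10^-5 m⁴.
θ = T·L/(G·J) = 1420 × 2.49 / (42.2×10⁹ × 4.387×10^-5) = 1.910×10^-3 rad.

0.00191 rad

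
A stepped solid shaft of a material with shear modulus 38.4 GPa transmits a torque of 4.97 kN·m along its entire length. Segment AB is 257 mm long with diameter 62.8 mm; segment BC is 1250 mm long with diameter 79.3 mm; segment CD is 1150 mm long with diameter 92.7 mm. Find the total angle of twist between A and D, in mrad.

84.0 mrad

J_AB = π(0.0628)⁴/32 = 1.53×10^-6 m⁴; J_BC = π(0.0793)⁴/32 = 3.88×10^-6 m⁴; J_CD = π(0.0927)⁴/32 = 7.25×10^-6 m⁴.
θ = (T/G)·Σ L_i/J_i = (4970/38.4×10⁹)·(0.257/1.53×10^-6 + 1.25/3.88×10^-6 + 1.15/7.25×10^-6) = 0.08399 rad.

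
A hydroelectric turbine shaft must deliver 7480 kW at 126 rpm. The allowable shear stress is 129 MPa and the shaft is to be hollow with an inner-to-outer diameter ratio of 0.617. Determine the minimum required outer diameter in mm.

297 mm

ω = 2π·126/60 = 13.19 rad/s, so T = P/ω = 7480×10³ / 13.19 = 566900 N·m.
For a hollow shaft with d_i/d_o = 0.617: τ_max = 16T/(π d_o³ (1−k⁴)), so d_o = [16T/(π τ_allow (1−k⁴))]^(1/3) = [16·566900/(π·1.29×10^8·0.8551)]^(1/3) = 0.2969 m.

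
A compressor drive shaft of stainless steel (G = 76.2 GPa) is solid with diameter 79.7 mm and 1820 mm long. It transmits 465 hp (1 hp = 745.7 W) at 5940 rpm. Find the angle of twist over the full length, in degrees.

ω = 2π·5940/60 = 622.0 rad/s, so T = P/ω = 465×745.7 / 622.0 = 557.4 N·m.
J = πd⁴/32 = π(0.0797)⁴/32 = 3.961×10^-6 m⁴.
θ = T·L/(G·J) = 557.4 × 1.82 / (76.2×10⁹ × 3.961×10^-6) = 3.361×10^-3 rad.

0.193°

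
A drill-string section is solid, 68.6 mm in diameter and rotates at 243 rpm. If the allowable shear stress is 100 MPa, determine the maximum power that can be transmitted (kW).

J = πd⁴/32 = π(0.0686)⁴/32 = 2.174×10^-6 m⁴.
T_max = τ_allow·J/r = 1.00×10^8 × 2.174×10^-6 / 0.0343 = 6339 N·m.
ω = 2π·243/60 = 25.45 rad/s, so P_max = T_max·ω = 1.613×10^5 W.

161 kW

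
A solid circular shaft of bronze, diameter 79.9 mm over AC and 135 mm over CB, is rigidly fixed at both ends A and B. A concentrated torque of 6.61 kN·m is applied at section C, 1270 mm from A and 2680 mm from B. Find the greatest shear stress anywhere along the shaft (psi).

Compatibility: T_A·a/J_AC = T_B·b/J_CB with T_A + T_B = T₀.
J_AC = 4.00×10^-6 m⁴, J_CB = 3.26×10^-5 m⁴, so T_A = T₀·(J_AC/a)/((J_AC/a)+(J_CB/b)) = 1360 N·m, T_B = 5250 N·m.
τ in each portion: τ_AC = 1.36×10^7 Pa, τ_CB = 1.09×10^7 Pa; maximum is in AC.
τ_max = T_AC·r/J = 1360·0.0399/4.00×10^-6 = 1.357×10^7 Pa.

1970 psi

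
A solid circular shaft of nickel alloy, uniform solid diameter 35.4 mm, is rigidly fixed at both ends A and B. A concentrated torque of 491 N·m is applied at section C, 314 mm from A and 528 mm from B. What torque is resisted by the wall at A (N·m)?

With uniform GJ and both ends fixed, compatibility θ_AC = θ_CB gives T_A·a = T_B·b, together with T_A + T_B = T₀.
T_A = T₀·b/(a+b) = 491.0·528/842.0 = 307.9 N·m; T_B = 183.1 N·m.

308 N·m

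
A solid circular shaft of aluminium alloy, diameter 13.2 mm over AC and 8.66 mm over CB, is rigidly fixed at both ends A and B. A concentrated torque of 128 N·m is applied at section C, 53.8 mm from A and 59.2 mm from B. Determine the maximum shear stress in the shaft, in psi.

Compatibility: T_A·a/J_AC = T_B·b/J_CB with T_A + T_B = T₀.
J_AC = 2.98×10^-9 m⁴, J_CB = 5.52×10^-10 m⁴, so T_A = T₀·(J_AC/a)/((J_AC/a)+(J_CB/b)) = 109.6 N·m, T_B = 18.44 N·m.
τ in each portion: τ_AC = 2.43×10^8 Pa, τ_CB = 1.45×10^8 Pa; maximum is in AC.
τ_max = T_AC·r/J = 109.6·0.00660/2.98×10^-9 = 2.426×10^8 Pa.

35200 psi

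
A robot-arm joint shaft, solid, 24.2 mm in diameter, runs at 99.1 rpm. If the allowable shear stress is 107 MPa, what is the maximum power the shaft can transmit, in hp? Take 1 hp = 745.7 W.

J = πd⁴/32 = π(0.0242)⁴/32 = 3.367×10^-8 m⁴.
T_max = τ_allow·J/r = 1.07×10^8 × 3.367×10^-8 / 0.0121 = 297.8 N·m.
ω = 2π·99.1/60 = 10.38 rad/s, so P_max = T_max·ω = 3090 W.

4.14 hp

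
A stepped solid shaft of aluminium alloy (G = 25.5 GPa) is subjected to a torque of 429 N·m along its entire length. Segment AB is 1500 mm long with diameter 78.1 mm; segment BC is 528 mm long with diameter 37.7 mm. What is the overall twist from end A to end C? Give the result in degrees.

J_AB = π(0.0781)⁴/32 = 3.65×10^-6 m⁴; J_BC = π(0.0377)⁴/32 = 1.98×10^-7 m⁴.
θ = (T/G)·Σ L_i/J_i = (429.0/25.5×10⁹)·(1.50/3.65×10^-6 + 0.528/1.98×10^-7) = 0.05170 rad.

2.96°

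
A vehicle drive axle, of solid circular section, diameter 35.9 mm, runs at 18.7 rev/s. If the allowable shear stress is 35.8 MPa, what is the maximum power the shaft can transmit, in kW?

38.2 kW

J = πd⁴/32 = π(0.0359)⁴/32 = 1.631×10^-7 m⁴.
T_max = τ_allow·J/r = 3.58×10^7 × 1.631×10^-7 / 0.0180 = 325.2 N·m.
ω = 2π·18.7 = 117.5 rad/s, so P_max = T_max·ω = 3.821×10^4 W.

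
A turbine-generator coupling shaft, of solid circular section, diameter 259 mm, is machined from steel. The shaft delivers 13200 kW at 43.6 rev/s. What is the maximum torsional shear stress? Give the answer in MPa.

ω = 2π·43.6 = 273.9 rad/s, so T = P/ω = 13200×10³ / 273.9 = 48180 N·m.
J = πd⁴/32 = π(0.259)⁴/32 = 4.418×10^-4 m⁴.
τ_max = T·r/J = 48180 × 0.130 / 4.418×10^-4 = 1.412×10^7 Pa.

14.1 MPa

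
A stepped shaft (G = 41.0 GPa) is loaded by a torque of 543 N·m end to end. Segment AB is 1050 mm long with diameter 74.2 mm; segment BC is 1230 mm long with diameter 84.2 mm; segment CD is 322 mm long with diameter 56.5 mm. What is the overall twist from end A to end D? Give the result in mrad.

J_AB = π(0.0742)⁴/32 = 2.98×10^-6 m⁴; J_BC = π(0.0842)⁴/32 = 4.93×10^-6 m⁴; J_CD = π(0.0565)⁴/32 = 1.00×10^-6 m⁴.
θ = (T/G)·Σ L_i/J_i = (543.0/41.0×10⁹)·(1.05/2.98×10^-6 + 1.23/4.93×10^-6 + 0.322/1.00×10^-6) = 0.01224 rad.

12.2 mrad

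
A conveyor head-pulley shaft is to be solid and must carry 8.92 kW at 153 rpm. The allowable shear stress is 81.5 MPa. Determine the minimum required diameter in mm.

ω = 2π·153/60 = 16.02 rad/s, so T = P/ω = 8.92×10³ / 16.02 = 556.7 N·m.
For a solid shaft τ_max = 16T/(πd³), so d = (16T/(π τ_allow))^(1/3) = (16·556.7/(π·8.15×10^7))^(1/3) = 0.03265 m.

32.6 mm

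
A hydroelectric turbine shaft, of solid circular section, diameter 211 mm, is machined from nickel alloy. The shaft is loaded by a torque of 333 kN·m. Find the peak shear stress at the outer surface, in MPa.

181 MPa

J = πd⁴/32 = π(0.211)⁴/32 = 1.946×10^-4 m⁴.
τ_max = T·r/J = 333000 × 0.105 / 1.946×10^-4 = 1.805×10^8 Pa.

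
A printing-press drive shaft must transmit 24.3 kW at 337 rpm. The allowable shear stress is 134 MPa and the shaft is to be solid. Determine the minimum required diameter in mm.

ω = 2π·337/60 = 35.29 rad/s, so T = P/ω = 24.3×10³ / 35.29 = 688.6 N·m.
For a solid shaft τ_max = 16T/(πd³), so d = (16T/(π τ_allow))^(1/3) = (16·688.6/(π·1.34×10^8))^(1/3) = 0.02969 m.

29.7 mm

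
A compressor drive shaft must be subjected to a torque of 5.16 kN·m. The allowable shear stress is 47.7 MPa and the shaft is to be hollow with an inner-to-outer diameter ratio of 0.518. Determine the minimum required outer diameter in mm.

For a hollow shaft with d_i/d_o = 0.518: τ_max = 16T/(π d_o³ (1−k⁴)), so d_o = [16T/(π τ_allow (1−k⁴))]^(1/3) = [16·5160/(π·4.77×10^7·0.9280)]^(1/3) = 0.08405 m.

84.0 mm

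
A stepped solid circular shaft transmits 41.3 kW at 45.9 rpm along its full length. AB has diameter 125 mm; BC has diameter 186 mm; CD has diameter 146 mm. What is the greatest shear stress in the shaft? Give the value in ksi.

ω = 2π·45.9/60 = 4.807 rad/s, so T = P/ω = 41.3×10³ / 4.807 = 8592 N·m.
Under the same torque, τ_max = 16T/(πd³) is largest where d is smallest — segment AB (d = 125 mm).
τ_max = 16·8592/(π·(0.125)³) = 2.241×10^7 Pa.

3.25 ksi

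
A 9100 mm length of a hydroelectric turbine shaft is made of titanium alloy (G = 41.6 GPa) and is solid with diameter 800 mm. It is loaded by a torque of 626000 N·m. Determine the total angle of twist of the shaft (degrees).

0.195°

J = πd⁴/32 = π(0.800)⁴/32 = 0.04021 m⁴.
θ = T·L/(G·J) = 626000 × 9.10 / (41.6×10⁹ × 0.04021) = 3.405×10^-3 rad.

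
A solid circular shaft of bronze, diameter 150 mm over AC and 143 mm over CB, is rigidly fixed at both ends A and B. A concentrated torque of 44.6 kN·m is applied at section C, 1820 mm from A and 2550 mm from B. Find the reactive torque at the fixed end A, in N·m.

Compatibility: T_A·a/J_AC = T_B·b/J_CB with T_A + T_B = T₀.
J_AC = 4.97×10^-5 m⁴, J_CB = 4.11×10^-5 m⁴, so T_A = T₀·(J_AC/a)/((J_AC/a)+(J_CB/b)) = 28060 N·m, T_B = 16540 N·m.

28100 N·m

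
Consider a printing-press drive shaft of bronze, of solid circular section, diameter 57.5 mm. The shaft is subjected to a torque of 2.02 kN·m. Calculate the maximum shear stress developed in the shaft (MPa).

54.1 MPa

J = πd⁴/32 = π(0.0575)⁴/32 = 1.073×10^-6 m⁴.
τ_max = T·r/J = 2020 × 0.0288 / 1.073×10^-6 = 5.412×10^7 Pa.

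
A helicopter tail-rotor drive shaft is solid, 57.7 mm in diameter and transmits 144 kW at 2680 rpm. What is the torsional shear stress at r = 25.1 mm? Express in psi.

1720 psi

ω = 2π·2680/60 = 280.6 rad/s, so T = P/ω = 144×10³ / 280.6 = 513.1 N·m.
J = πd⁴/32 = π(0.0577)⁴/32 = 1.088×10^-6 m⁴.
Shear stress varies linearly with radius: τ = T·r/J = 513.1 × 0.0251 / 1.088×10^-6 = 1.184×10^7 Pa.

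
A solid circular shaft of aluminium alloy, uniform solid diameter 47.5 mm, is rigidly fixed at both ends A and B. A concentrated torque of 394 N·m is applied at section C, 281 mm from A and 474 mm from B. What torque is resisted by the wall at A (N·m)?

247 N·m

With uniform GJ and both ends fixed, compatibility θ_AC = θ_CB gives T_A·a = T_B·b, together with T_A + T_B = T₀.
T_A = T₀·b/(a+b) = 394.0·474/755.0 = 247.4 N·m; T_B = 146.6 N·m.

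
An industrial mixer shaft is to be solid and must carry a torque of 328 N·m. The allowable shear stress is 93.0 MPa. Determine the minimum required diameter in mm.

26.2 mm

For a solid shaft τ_max = 16T/(πd³), so d = (16T/(π τ_allow))^(1/3) = (16·328.0/(π·9.30×10^7))^(1/3) = 0.02619 m.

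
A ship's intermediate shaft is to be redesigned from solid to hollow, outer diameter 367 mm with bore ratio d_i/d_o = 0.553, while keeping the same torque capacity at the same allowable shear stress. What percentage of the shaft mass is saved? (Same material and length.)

25.9 %

Equal τ_max and T ⇒ the solid shaft needs d_s³ = d_o³(1−k⁴), so d_s = 367·(1−0.553⁴)^(1/3) = 355.2 mm.
Area ratio A_h/A_s = d_o²(1−k²)/d_s² = (1−k²)/(1−k⁴)^(2/3) = 0.7412.
Mass saving = 1 − 0.7412 = 25.9 %.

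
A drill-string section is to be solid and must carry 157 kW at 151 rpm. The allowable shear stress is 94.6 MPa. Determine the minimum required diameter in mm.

ω = 2π·151/60 = 15.81 rad/s, so T = P/ω = 157×10³ / 15.81 = 9929 N·m.
For a solid shaft τ_max = 16T/(πd³), so d = (16T/(π τ_allow))^(1/3) = (16·9929/(π·9.46×10^7))^(1/3) = 0.08116 m.

81.2 mm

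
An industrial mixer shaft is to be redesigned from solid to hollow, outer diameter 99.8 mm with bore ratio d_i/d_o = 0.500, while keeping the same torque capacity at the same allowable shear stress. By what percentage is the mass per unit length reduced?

Equal τ_max and T ⇒ the solid shaft needs d_s³ = d_o³(1−k⁴), so d_s = 99.8·(1−0.500⁴)^(1/3) = 97.68 mm.
Area ratio A_h/A_s = d_o²(1−k²)/d_s² = (1−k²)/(1−k⁴)^(2/3) = 0.7830.
Mass saving = 1 − 0.7830 = 21.7 %.

21.7 %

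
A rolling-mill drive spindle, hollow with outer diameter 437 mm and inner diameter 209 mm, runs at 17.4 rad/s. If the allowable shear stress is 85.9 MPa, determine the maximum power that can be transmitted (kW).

J = π(d_o⁴ − d_i⁴)/32 = π(0.437⁴ − 0.209⁴)/32 = 3.393×10^-3 m⁴.
T_max = τ_allow·J/r = 8.59×10^7 × 3.393×10^-3 / 0.218 = 1.334e6 N·m.
ω = 17.4 rad/s, so P_max = T_max·ω = 2.321×10^7 W.

23200 kW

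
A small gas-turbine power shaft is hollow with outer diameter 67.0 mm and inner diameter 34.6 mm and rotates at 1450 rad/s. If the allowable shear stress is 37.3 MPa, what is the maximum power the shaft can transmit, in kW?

J = π(d_o⁴ − d_i⁴)/32 = π(0.0670⁴ − 0.0346⁴)/32 = 1.838×10^-6 m⁴.
T_max = τ_allow·J/r = 3.73×10^7 × 1.838×10^-6 / 0.0335 = 2046 N·m.
ω = 1450 rad/s, so P_max = T_max·ω = 2.967×10^6 W.

2970 kW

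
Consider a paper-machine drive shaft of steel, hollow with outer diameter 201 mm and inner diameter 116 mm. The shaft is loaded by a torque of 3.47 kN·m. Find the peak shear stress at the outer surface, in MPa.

J = π(d_o⁴ − d_i⁴)/32 = π(0.201⁴ − 0.116⁴)/32 = 1.425×10^-4 m⁴.
τ_max = T·r/J = 3470 × 0.101 / 1.425×10^-4 = 2.448×10^6 Pa.

2.45 MPa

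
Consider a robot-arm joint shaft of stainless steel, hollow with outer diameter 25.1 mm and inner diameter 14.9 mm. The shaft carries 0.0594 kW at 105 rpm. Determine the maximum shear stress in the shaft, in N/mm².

ω = 2π·105/60 = 11.00 rad/s, so T = P/ω = 0.0594×10³ / 11.00 = 5.402 N·m.
J = π(d_o⁴ − d_i⁴)/32 = π(0.0251⁴ − 0.0149⁴)/32 = 3.413×10^-8 m⁴.
τ_max = T·r/J = 5.402 × 0.0126 / 3.413×10^-8 = 1.987×10^6 Pa.

1.99 N/mm²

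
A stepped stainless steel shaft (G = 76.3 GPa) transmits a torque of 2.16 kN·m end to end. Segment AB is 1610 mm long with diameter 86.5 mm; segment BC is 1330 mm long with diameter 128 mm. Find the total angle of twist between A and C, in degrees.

J_AB = π(0.0865)⁴/32 = 5.50×10^-6 m⁴; J_BC = π(0.128)⁴/32 = 2.64×10^-5 m⁴.
θ = (T/G)·Σ L_i/J_i = (2160/76.3×10⁹)·(1.61/5.50×10^-6 + 1.33/2.64×10^-5) = 9.721×10^-3 rad.

0.557°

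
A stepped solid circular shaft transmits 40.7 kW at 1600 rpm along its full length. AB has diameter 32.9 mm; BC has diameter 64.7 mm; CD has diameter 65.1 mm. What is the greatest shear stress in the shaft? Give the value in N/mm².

34.7 N/mm²

ω = 2π·1600/60 = 167.6 rad/s, so T = P/ω = 40.7×10³ / 167.6 = 242.9 N·m.
Under the same torque, τ_max = 16T/(πd³) is largest where d is smallest — segment AB (d = 32.9 mm).
τ_max = 16·242.9/(π·(0.0329)³) = 3.474×10^7 Pa.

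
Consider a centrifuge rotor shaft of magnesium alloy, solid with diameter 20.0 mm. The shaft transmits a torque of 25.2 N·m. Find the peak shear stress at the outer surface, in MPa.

J = πd⁴/32 = π(0.0200)⁴/32 = 1.571×10^-8 m⁴.
τ_max = T·r/J = 25.20 × 0.0100 / 1.571×10^-8 = 1.604×10^7 Pa.

16.0 MPa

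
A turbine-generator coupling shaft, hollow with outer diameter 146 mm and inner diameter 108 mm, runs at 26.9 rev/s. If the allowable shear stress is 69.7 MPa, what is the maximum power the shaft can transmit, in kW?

J = π(d_o⁴ − d_i⁴)/32 = π(0.146⁴ − 0.108⁴)/32 = 3.125×10^-5 m⁴.
T_max = τ_allow·J/r = 6.97×10^7 × 3.125×10^-5 / 0.0730 = 29840 N·m.
ω = 2π·26.9 = 169.0 rad/s, so P_max = T_max·ω = 5.043×10^6 W.

5040 kW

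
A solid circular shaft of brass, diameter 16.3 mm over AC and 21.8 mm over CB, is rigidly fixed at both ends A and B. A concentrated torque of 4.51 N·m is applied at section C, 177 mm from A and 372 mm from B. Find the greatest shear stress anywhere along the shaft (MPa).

2.10 MPa

Compatibility: T_A·a/J_AC = T_B·b/J_CB with T_A + T_B = T₀.
J_AC = 6.93×10^-9 m⁴, J_CB = 2.22×10^-8 m⁴, so T_A = T₀·(J_AC/a)/((J_AC/a)+(J_CB/b)) = 1.788 N·m, T_B = 2.722 N·m.
τ in each portion: τ_AC = 2.10×10^6 Pa, τ_CB = 1.34×10^6 Pa; maximum is in AC.
τ_max = T_AC·r/J = 1.788·0.00815/6.93×10^-9 = 2.103×10^6 Pa.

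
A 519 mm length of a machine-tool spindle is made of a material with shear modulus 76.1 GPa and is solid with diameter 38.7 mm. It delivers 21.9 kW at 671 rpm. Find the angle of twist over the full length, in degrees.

ω = 2π·671/60 = 70.27 rad/s, so T = P/ω = 21.9×10³ / 70.27 = 311.7 N·m.
J = πd⁴/32 = π(0.0387)⁴/32 = 2.202×10^-7 m⁴.
θ = T·L/(G·J) = 311.7 × 0.519 / (76.1×10⁹ × 2.202×10^-7) = 9.652×10^-3 rad.

0.553°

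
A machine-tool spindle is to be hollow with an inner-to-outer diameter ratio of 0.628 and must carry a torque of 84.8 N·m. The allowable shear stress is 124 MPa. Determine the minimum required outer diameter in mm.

For a hollow shaft with d_i/d_o = 0.628: τ_max = 16T/(π d_o³ (1−k⁴)), so d_o = [16T/(π τ_allow (1−k⁴))]^(1/3) = [16·84.80/(π·1.24×10^8·0.8445)]^(1/3) = 0.01604 m.

16.0 mm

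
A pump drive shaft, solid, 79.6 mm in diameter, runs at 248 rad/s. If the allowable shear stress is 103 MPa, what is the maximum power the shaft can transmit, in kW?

2530 kW

J = πd⁴/32 = π(0.0796)⁴/32 = 3.941×10^-6 m⁴.
T_max = τ_allow·J/r = 1.03×10^8 × 3.941×10^-6 / 0.0398 = 10200 N·m.
ω = 248 rad/s, so P_max = T_max·ω = 2.530×10^6 W.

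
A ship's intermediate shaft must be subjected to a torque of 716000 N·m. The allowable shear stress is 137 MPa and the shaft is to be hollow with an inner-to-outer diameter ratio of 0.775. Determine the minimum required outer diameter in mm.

347 mm

For a hollow shaft with d_i/d_o = 0.775: τ_max = 16T/(π d_o³ (1−k⁴)), so d_o = [16T/(π τ_allow (1−k⁴))]^(1/3) = [16·716000/(π·1.37×10^8·0.6392)]^(1/3) = 0.3466 m.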